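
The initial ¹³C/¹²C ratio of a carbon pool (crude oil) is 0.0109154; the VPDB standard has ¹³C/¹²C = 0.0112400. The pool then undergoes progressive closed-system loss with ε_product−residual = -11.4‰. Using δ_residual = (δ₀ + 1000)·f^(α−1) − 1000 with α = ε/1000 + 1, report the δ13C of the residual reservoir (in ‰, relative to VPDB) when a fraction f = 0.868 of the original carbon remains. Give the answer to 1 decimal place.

-27.3‰

δ₀ = (0.0109154/0.0112400 − 1)×1000 = (0.971121 − 1)×1000 = -28.879‰
α − 1 = ε/1000 = -0.0114
f^(α−1) = 0.868^(-0.0114) = 1.001615
δ_res = (-28.879 + 1000) × 1.001615 − 1000 = 972.689 − 1000 = -27.31‰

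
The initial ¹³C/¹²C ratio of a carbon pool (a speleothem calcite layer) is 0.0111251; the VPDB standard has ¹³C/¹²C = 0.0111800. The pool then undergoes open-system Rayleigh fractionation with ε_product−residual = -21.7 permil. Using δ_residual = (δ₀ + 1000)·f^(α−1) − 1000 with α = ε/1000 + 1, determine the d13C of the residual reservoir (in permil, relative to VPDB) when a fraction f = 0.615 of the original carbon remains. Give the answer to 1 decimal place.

δ₀ = (0.0111251/0.0111800 − 1)×1000 = (0.995089 − 1)×1000 = -4.911 permil
α − 1 = ε/1000 = -0.0217
f^(α−1) = 0.615^(-0.0217) = 1.010605
δ_res = (-4.911 + 1000) × 1.010605 − 1000 = 1005.642 − 1000 = 5.64 permil

5.6 permil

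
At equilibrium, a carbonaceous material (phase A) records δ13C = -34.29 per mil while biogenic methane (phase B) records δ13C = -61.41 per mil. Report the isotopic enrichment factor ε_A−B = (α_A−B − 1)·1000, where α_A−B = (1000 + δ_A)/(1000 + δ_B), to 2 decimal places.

α_A−B = (1000 + -34.29) / (1000 + -61.41) = 965.71 / 938.59 = 1.028894
ε_A−B = (1.028894 − 1) × 1000 = 28.894 per mil
(The approximation ε ≈ δ_A − δ_B would give 27.12 per mil.)

28.89 per mil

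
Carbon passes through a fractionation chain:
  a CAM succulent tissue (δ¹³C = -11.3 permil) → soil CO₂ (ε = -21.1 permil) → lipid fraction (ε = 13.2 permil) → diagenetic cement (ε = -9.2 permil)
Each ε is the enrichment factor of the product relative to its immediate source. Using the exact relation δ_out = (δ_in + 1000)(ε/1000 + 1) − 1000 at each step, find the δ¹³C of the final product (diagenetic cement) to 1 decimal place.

-28.4 permil

step 1: δ = (-11.30 + 1000)·(-21.1/1000 + 1) − 1000 = -32.16 permil
step 2: δ = (-32.16 + 1000)·(13.2/1000 + 1) − 1000 = -19.39 permil
step 3: δ = (-19.39 + 1000)·(-9.2/1000 + 1) − 1000 = -28.41 permil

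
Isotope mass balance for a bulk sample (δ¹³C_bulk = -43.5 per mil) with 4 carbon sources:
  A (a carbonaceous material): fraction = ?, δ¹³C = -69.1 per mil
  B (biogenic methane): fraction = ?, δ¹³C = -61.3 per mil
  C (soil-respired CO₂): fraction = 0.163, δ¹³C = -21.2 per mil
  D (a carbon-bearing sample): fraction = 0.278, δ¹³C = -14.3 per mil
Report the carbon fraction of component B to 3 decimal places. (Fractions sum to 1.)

0.328

Let f_B and f_A be the unknown fractions; fractions sum to 1 so f_B + f_A = 0.559.
Mass balance: Σ fᵢ·δᵢ = δ_bulk ⇒ f_B·(-61.3) + f_A·(-69.1) = -43.5 − (-7.431) = -36.069
Substitute f_A = 0.559 − f_B:
f_B·(-61.3 − -69.1) = -36.069 − 0.559×(-69.1) = 2.558
f_B = 2.558 / 7.8 = 0.3279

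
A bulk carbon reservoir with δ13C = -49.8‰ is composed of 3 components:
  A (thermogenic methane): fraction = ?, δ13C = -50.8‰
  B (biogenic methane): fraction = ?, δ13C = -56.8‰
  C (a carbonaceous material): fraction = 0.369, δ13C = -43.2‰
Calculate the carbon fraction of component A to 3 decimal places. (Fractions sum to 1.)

0.330

Let f_A and f_B be the unknown fractions; fractions sum to 1 so f_A + f_B = 0.631.
Mass balance: Σ fᵢ·δᵢ = δ_bulk ⇒ f_A·(-50.8) + f_B·(-56.8) = -49.8 − (-15.941) = -33.859
Substitute f_B = 0.631 − f_A:
f_A·(-50.8 − -56.8) = -33.859 − 0.631×(-56.8) = 1.982
f_A = 1.982 / 6.0 = 0.3303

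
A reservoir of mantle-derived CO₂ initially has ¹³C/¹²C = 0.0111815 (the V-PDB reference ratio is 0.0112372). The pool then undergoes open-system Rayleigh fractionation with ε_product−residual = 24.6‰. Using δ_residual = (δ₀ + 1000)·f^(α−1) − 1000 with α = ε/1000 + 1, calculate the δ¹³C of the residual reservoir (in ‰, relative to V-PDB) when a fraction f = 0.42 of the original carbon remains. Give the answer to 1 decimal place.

δ₀ = (0.0111815/0.0112372 − 1)×1000 = (0.995043 − 1)×1000 = -4.957‰
α − 1 = ε/1000 = 0.0246
f^(α−1) = 0.42^(0.0246) = 0.978886
δ_res = (-4.957 + 1000) × 0.978886 − 1000 = 974.033 − 1000 = -25.97‰

-26.0‰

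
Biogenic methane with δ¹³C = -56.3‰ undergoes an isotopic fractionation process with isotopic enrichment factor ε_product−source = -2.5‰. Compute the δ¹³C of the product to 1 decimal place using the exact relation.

Exactly, δ_product = (δ_source + 1000)·(ε/1000 + 1) − 1000.
δ_product = (-56.3 + 1000) × (-2.5/1000 + 1) − 1000
δ_product = -58.66‰

-58.7‰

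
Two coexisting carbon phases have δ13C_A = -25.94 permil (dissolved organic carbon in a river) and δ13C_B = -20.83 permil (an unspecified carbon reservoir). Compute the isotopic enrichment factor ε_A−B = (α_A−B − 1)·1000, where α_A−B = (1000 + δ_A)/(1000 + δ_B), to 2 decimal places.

α_A−B = (1000 + -25.94) / (1000 + -20.83) = 974.06 / 979.17 = 0.994781
ε_A−B = (0.994781 − 1) × 1000 = -5.219 permil
(The approximation ε ≈ δ_A − δ_B would give -5.11 permil.)

-5.22 permil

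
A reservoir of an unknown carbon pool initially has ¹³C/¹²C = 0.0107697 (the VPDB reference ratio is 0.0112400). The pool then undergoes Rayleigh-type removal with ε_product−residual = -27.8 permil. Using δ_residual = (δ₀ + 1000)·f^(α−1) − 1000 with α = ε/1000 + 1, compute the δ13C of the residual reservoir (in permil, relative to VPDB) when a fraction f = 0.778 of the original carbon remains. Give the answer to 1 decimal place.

-35.1 permil

δ₀ = (0.0107697/0.0112400 − 1)×1000 = (0.958158 − 1)×1000 = -41.842 permil
α − 1 = ε/1000 = -0.0278
f^(α−1) = 0.778^(-0.0278) = 1.007003
δ_res = (-41.842 + 1000) × 1.007003 − 1000 = 964.868 − 1000 = -35.13 permil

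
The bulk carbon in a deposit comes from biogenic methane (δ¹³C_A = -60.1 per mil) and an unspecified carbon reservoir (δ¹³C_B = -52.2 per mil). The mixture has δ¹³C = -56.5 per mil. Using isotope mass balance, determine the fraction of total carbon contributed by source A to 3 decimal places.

δ_mix = f_A·δ_A + (1 − f_A)·δ_B  ⇒  f_A = (δ_mix − δ_B)/(δ_A − δ_B)
f_A = (-56.5 − (-52.2)) / (-60.1 − (-52.2))
f_A = -4.3 / -7.9 = 0.5443

0.544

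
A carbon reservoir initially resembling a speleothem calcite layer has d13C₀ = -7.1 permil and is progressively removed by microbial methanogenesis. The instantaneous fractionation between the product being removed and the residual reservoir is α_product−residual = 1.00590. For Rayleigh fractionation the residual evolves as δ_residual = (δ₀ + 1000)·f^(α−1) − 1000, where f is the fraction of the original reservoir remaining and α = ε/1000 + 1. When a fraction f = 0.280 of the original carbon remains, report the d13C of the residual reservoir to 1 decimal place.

-14.5 permil

Rayleigh residual: δ_res = (δ₀ + 1000)·f^(α−1) − 1000
α − 1 = 0.00590
f^(α−1) = 0.280^(0.00590) = 0.992518
δ_res = (-7.1 + 1000) × 0.992518 − 1000 = 985.471 − 1000 = -14.53 permil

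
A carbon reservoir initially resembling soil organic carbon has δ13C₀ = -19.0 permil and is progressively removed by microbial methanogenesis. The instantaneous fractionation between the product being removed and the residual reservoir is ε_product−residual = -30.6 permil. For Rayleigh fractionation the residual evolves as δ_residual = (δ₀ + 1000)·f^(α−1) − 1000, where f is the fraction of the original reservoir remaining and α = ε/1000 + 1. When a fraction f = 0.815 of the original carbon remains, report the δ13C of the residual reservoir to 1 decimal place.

-12.8 permil

Rayleigh residual: δ_res = (δ₀ + 1000)·f^(α−1) − 1000
α = ε/1000 + 1 = 0.96940, so α − 1 = -0.03060
f^(α−1) = 0.815^(-0.03060) = 1.006279
δ_res = (-19.0 + 1000) × 1.006279 − 1000 = 987.160 − 1000 = -12.84 permil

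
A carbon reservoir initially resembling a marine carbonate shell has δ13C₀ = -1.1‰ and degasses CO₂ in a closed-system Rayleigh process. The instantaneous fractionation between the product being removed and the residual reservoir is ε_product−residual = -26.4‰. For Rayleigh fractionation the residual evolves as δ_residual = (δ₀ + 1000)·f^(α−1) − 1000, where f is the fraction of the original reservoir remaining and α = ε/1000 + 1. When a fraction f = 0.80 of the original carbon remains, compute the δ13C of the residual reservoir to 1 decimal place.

Rayleigh residual: δ_res = (δ₀ + 1000)·f^(α−1) − 1000
α = ε/1000 + 1 = 0.97360, so α − 1 = -0.02640
f^(α−1) = 0.80^(-0.02640) = 1.005908
δ_res = (-1.1 + 1000) × 1.005908 − 1000 = 1004.802 − 1000 = 4.80‰

4.8‰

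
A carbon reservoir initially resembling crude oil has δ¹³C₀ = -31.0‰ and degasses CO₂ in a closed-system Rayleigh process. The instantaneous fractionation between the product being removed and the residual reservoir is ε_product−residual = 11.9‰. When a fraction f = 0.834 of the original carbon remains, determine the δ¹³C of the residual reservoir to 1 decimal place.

Rayleigh residual: δ_res = (δ₀ + 1000)·f^(α−1) − 1000
α = ε/1000 + 1 = 1.01190, so α − 1 = 0.01190
f^(α−1) = 0.834^(0.01190) = 0.997842
δ_res = (-31.0 + 1000) × 0.997842 − 1000 = 966.909 − 1000 = -33.09‰

-33.1‰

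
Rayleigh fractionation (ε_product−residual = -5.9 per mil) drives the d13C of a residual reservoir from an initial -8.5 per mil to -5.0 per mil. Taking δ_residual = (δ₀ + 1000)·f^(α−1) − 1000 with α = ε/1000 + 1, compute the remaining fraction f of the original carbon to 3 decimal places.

α − 1 = ε/1000 = -0.0059
(δ_res + 1000)/(δ₀ + 1000) = (-5.0 + 1000)/(-8.5 + 1000) = 995.0/991.5 = 1.003530
f = 1.003530^(1/-0.0059) = exp(ln(1.003530)/-0.0059) = exp(0.00352/-0.0059)
f = exp(-0.5973) = 0.5503

0.550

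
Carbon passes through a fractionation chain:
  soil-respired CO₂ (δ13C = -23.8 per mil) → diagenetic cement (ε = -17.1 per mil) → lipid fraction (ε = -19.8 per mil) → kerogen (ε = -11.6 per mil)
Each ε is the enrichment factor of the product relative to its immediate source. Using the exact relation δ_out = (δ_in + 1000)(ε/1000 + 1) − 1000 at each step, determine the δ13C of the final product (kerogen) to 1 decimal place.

step 1: δ = (-23.80 + 1000)·(-17.1/1000 + 1) − 1000 = -40.49 per mil
step 2: δ = (-40.49 + 1000)·(-19.8/1000 + 1) − 1000 = -59.49 per mil
step 3: δ = (-59.49 + 1000)·(-11.6/1000 + 1) − 1000 = -70.40 per mil

-70.4 per mil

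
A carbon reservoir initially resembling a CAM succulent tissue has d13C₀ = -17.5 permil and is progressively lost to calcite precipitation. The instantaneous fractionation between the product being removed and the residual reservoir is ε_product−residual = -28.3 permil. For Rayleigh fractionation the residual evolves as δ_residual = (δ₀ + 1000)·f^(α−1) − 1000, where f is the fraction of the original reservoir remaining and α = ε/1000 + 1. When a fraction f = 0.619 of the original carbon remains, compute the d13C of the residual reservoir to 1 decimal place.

Rayleigh residual: δ_res = (δ₀ + 1000)·f^(α−1) − 1000
α = ε/1000 + 1 = 0.97170, so α − 1 = -0.02830
f^(α−1) = 0.619^(-0.02830) = 1.013667
δ_res = (-17.5 + 1000) × 1.013667 − 1000 = 995.927 − 1000 = -4.07 permil

-4.1 permil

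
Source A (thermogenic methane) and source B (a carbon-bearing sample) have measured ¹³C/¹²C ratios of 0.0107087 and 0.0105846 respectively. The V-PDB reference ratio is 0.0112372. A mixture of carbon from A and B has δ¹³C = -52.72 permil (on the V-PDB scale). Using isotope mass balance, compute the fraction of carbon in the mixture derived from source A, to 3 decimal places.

δ_A = (0.0107087/0.0112372 − 1)×1000 = (0.952969 − 1)×1000 = -47.031 permil
δ_B = (0.0105846/0.0112372 − 1)×1000 = (0.941925 − 1)×1000 = -58.075 permil
f_A = (δ_mix − δ_B)/(δ_A − δ_B) = (-52.72 − (-58.075))/(-47.031 − (-58.075))
f_A = 5.355 / 11.044 = 0.4849

0.485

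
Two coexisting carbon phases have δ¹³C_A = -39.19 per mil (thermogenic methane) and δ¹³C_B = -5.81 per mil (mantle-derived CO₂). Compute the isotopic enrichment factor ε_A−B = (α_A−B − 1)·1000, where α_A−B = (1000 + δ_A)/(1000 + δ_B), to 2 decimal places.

-33.58 per mil

α_A−B = (1000 + -39.19) / (1000 + -5.81) = 960.81 / 994.19 = 0.966425
ε_A−B = (0.966425 − 1) × 1000 = -33.575 per mil
(The approximation ε ≈ δ_A − δ_B would give -33.38 per mil.)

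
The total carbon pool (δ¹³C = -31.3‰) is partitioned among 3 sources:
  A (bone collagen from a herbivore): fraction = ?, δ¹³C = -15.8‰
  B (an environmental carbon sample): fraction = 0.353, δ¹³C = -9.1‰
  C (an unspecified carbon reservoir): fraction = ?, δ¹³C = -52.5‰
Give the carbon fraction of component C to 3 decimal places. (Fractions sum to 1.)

0.487

Let f_C and f_A be the unknown fractions; fractions sum to 1 so f_C + f_A = 0.647.
Mass balance: Σ fᵢ·δᵢ = δ_bulk ⇒ f_C·(-52.5) + f_A·(-15.8) = -31.3 − (-3.212) = -28.088
Substitute f_A = 0.647 − f_C:
f_C·(-52.5 − -15.8) = -28.088 − 0.647×(-15.8) = -17.865
f_C = -17.865 / -36.7 = 0.4868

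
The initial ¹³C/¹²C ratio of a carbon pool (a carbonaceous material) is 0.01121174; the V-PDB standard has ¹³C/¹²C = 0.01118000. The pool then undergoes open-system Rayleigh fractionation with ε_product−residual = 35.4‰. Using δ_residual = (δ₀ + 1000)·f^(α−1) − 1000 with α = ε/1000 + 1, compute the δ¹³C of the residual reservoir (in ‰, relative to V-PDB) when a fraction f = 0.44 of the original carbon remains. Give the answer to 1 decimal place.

-25.9‰

δ₀ = (0.01121174/0.01118000 − 1)×1000 = (1.002839 − 1)×1000 = 2.839‰
α − 1 = ε/1000 = 0.0354
f^(α−1) = 0.44^(0.0354) = 0.971356
δ_res = (2.839 + 1000) × 0.971356 − 1000 = 974.113 − 1000 = -25.89‰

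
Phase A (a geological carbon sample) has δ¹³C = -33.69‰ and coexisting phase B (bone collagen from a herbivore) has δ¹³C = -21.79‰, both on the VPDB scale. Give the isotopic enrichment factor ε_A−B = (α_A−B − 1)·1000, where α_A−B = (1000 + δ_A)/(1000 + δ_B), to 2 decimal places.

-12.17‰

α_A−B = (1000 + -33.69) / (1000 + -21.79) = 966.31 / 978.21 = 0.987835
ε_A−B = (0.987835 − 1) × 1000 = -12.165‰
(The approximation ε ≈ δ_A − δ_B would give -11.90‰.)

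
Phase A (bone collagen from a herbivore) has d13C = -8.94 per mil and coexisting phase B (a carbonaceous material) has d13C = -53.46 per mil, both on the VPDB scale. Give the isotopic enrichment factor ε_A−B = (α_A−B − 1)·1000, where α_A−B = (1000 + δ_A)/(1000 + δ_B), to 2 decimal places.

α_A−B = (1000 + -8.94) / (1000 + -53.46) = 991.06 / 946.54 = 1.047034
ε_A−B = (1.047034 − 1) × 1000 = 47.034 per mil
(The approximation ε ≈ δ_A − δ_B would give 44.52 per mil.)

47.03 per mil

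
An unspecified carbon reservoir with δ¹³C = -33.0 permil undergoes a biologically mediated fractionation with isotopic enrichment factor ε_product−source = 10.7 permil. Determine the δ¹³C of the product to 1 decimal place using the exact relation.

To first order, δ_product ≈ δ_source + ε = -22.3 permil.
Exactly, δ_product = (δ_source + 1000)·(ε/1000 + 1) − 1000.
δ_product = (-33.0 + 1000) × (10.7/1000 + 1) − 1000
δ_product = -22.65 permil

-22.7 permil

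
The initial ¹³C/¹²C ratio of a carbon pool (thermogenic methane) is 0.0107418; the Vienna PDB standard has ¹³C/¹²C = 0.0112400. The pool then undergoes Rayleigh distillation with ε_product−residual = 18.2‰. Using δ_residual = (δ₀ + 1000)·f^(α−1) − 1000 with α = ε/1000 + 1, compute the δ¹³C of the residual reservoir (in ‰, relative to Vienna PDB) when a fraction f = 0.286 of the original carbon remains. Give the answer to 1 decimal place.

δ₀ = (0.0107418/0.0112400 − 1)×1000 = (0.955676 − 1)×1000 = -44.324‰
α − 1 = ε/1000 = 0.0182
f^(α−1) = 0.286^(0.0182) = 0.977475
δ_res = (-44.324 + 1000) × 0.977475 − 1000 = 934.150 − 1000 = -65.85‰

-65.9‰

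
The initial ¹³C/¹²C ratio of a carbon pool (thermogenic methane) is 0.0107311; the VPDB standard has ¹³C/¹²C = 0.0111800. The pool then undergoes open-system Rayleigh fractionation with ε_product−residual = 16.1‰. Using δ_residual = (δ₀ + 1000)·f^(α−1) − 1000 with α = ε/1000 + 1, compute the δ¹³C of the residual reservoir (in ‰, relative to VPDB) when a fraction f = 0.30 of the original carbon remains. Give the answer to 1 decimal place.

δ₀ = (0.0107311/0.0111800 − 1)×1000 = (0.959848 − 1)×1000 = -40.152‰
α − 1 = ε/1000 = 0.0161
f^(α−1) = 0.30^(0.0161) = 0.980803
δ_res = (-40.152 + 1000) × 0.980803 − 1000 = 941.421 − 1000 = -58.58‰

-58.6‰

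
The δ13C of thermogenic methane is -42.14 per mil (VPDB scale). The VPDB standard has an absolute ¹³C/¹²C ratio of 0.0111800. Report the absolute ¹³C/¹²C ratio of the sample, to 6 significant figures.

R_sample = R_standard × (δ13C/1000 + 1)
R_sample = 0.0111800 × (-42.14/1000 + 1) = 0.0111800 × 0.957860
R_sample = 0.0107089

0.0107089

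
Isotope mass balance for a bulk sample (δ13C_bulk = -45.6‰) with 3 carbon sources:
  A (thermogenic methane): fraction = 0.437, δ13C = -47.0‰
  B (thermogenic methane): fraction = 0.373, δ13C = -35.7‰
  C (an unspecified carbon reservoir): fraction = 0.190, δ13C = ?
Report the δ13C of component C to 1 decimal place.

-61.8‰

Isotope mass balance: δ_bulk = Σ fᵢ·δᵢ.
-45.6 = 0.437×(-47.0) + 0.373×(-35.7) + 0.190×δ_C
0.190·δ_C = -45.6 − (-33.855) = -11.745
δ_C = -11.745 / 0.190 = -61.82‰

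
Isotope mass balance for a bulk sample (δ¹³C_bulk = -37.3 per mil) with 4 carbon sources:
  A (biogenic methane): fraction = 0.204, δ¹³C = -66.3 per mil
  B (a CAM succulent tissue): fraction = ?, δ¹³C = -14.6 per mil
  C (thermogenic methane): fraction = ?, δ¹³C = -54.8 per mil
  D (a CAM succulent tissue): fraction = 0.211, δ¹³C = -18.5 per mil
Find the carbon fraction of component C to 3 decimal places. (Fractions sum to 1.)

0.282

Let f_C and f_B be the unknown fractions; fractions sum to 1 so f_C + f_B = 0.585.
Mass balance: Σ fᵢ·δᵢ = δ_bulk ⇒ f_C·(-54.8) + f_B·(-14.6) = -37.3 − (-17.429) = -19.871
Substitute f_B = 0.585 − f_C:
f_C·(-54.8 − -14.6) = -19.871 − 0.585×(-14.6) = -11.330
f_C = -11.330 / -40.2 = 0.2818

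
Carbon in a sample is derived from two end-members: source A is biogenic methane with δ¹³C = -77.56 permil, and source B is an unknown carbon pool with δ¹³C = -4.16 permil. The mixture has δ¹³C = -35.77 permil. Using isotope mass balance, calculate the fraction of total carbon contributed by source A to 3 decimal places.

0.431

δ_mix = f_A·δ_A + (1 − f_A)·δ_B  ⇒  f_A = (δ_mix − δ_B)/(δ_A − δ_B)
f_A = (-35.77 − (-4.16)) / (-77.56 − (-4.16))
f_A = -31.61 / -73.40 = 0.4307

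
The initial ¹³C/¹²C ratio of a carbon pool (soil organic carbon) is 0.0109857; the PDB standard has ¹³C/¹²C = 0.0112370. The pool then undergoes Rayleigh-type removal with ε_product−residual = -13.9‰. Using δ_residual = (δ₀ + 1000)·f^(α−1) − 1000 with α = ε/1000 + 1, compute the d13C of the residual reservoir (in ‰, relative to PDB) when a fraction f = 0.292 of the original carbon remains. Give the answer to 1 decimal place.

-5.5‰

δ₀ = (0.0109857/0.0112370 − 1)×1000 = (0.977636 − 1)×1000 = -22.364‰
α − 1 = ε/1000 = -0.0139
f^(α−1) = 0.292^(-0.0139) = 1.017258
δ_res = (-22.364 + 1000) × 1.017258 − 1000 = 994.509 − 1000 = -5.49‰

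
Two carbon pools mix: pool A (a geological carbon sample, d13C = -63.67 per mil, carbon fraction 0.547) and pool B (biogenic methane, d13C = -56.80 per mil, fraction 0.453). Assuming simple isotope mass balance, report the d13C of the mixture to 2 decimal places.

δ_mix = f_A·δ_A + f_B·δ_B
δ_mix = 0.547 × (-63.67) + 0.453 × (-56.80)
δ_mix = -34.827 + -25.730 = -60.558 per mil

-60.56 per mil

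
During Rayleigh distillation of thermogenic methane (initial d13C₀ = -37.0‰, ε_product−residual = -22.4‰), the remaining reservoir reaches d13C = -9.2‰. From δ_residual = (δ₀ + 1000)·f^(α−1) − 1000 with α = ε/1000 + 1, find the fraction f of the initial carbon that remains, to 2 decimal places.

α − 1 = ε/1000 = -0.0224
(δ_res + 1000)/(δ₀ + 1000) = (-9.2 + 1000)/(-37.0 + 1000) = 990.8/963.0 = 1.028868
f = 1.028868^(1/-0.0224) = exp(ln(1.028868)/-0.0224) = exp(0.02846/-0.0224)
f = exp(-1.2705) = 0.2807

0.28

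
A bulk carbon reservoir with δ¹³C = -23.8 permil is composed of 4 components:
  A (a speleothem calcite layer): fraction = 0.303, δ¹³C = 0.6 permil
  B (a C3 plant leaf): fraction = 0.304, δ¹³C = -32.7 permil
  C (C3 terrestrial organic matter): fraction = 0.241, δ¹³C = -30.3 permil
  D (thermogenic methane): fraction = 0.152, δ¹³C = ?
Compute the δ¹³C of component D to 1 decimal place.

Isotope mass balance: δ_bulk = Σ fᵢ·δᵢ.
-23.8 = 0.303×(0.6) + 0.304×(-32.7) + 0.241×(-30.3) + 0.152×δ_D
0.152·δ_D = -23.8 − (-17.061) = -6.739
δ_D = -6.739 / 0.152 = -44.33 permil

-44.3 permil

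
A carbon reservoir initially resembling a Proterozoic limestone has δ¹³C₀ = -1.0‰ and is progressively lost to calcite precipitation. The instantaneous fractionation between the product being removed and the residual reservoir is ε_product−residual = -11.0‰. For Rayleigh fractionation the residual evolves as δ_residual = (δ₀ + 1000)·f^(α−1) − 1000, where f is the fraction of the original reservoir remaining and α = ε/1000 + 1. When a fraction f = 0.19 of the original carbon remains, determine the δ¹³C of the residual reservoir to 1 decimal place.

Rayleigh residual: δ_res = (δ₀ + 1000)·f^(α−1) − 1000
α = ε/1000 + 1 = 0.98900, so α − 1 = -0.01100
f^(α−1) = 0.19^(-0.01100) = 1.018436
δ_res = (-1.0 + 1000) × 1.018436 − 1000 = 1017.417 − 1000 = 17.42‰

17.4‰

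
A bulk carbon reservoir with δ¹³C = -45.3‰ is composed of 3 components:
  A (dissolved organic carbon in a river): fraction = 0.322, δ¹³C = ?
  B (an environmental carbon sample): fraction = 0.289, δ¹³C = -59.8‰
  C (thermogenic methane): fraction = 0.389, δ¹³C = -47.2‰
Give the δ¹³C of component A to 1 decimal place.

Isotope mass balance: δ_bulk = Σ fᵢ·δᵢ.
-45.3 = 0.322×δ_A + 0.289×(-59.8) + 0.389×(-47.2)
0.322·δ_A = -45.3 − (-35.643) = -9.657
δ_A = -9.657 / 0.322 = -29.99‰

-30.0‰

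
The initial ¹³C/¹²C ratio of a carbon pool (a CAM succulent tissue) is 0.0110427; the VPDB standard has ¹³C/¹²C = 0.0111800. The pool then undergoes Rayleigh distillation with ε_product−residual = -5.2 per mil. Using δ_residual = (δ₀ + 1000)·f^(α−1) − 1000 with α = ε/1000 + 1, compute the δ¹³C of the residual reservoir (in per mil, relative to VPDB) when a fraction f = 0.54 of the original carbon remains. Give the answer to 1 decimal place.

δ₀ = (0.0110427/0.0111800 − 1)×1000 = (0.987719 − 1)×1000 = -12.281 per mil
α − 1 = ε/1000 = -0.0052
f^(α−1) = 0.54^(-0.0052) = 1.003209
δ_res = (-12.281 + 1000) × 1.003209 − 1000 = 990.889 − 1000 = -9.11 per mil

-9.1 per mil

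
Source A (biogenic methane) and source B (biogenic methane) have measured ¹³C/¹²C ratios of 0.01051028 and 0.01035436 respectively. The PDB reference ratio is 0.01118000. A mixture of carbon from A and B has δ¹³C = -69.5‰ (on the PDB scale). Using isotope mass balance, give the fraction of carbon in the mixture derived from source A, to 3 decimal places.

δ_A = (0.01051028/0.01118000 − 1)×1000 = (0.940097 − 1)×1000 = -59.903‰
δ_B = (0.01035436/0.01118000 − 1)×1000 = (0.926150 − 1)×1000 = -73.850‰
f_A = (δ_mix − δ_B)/(δ_A − δ_B) = (-69.5 − (-73.850))/(-59.903 − (-73.850))
f_A = 4.350 / 13.946 = 0.3119

0.312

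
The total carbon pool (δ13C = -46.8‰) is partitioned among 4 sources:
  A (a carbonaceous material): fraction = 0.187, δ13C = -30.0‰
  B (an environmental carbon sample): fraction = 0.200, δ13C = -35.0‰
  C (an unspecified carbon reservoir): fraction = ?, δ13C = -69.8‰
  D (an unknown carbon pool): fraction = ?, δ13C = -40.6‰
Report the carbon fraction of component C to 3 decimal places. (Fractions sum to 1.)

0.319

Let f_C and f_D be the unknown fractions; fractions sum to 1 so f_C + f_D = 0.613.
Mass balance: Σ fᵢ·δᵢ = δ_bulk ⇒ f_C·(-69.8) + f_D·(-40.6) = -46.8 − (-12.610) = -34.190
Substitute f_D = 0.613 − f_C:
f_C·(-69.8 − -40.6) = -34.190 − 0.613×(-40.6) = -9.302
f_C = -9.302 / -29.2 = 0.3186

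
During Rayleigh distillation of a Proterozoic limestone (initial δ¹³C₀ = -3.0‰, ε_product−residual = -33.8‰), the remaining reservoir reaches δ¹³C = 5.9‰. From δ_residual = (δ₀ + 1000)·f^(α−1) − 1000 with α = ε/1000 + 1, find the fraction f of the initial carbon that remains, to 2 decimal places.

α − 1 = ε/1000 = -0.0338
(δ_res + 1000)/(δ₀ + 1000) = (5.9 + 1000)/(-3.0 + 1000) = 1005.9/997.0 = 1.008927
f = 1.008927^(1/-0.0338) = exp(ln(1.008927)/-0.0338) = exp(0.00889/-0.0338)
f = exp(-0.2629) = 0.7688

0.77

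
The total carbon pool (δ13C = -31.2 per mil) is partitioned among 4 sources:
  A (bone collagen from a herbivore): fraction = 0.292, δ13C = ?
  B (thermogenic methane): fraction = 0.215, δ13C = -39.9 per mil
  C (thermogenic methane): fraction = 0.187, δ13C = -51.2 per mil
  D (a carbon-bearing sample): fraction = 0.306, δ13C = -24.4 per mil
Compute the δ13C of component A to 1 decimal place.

-19.1 per mil

Isotope mass balance: δ_bulk = Σ fᵢ·δᵢ.
-31.2 = 0.292×δ_A + 0.215×(-39.9) + 0.187×(-51.2) + 0.306×(-24.4)
0.292·δ_A = -31.2 − (-25.619) = -5.581
δ_A = -5.581 / 0.292 = -19.11 per mil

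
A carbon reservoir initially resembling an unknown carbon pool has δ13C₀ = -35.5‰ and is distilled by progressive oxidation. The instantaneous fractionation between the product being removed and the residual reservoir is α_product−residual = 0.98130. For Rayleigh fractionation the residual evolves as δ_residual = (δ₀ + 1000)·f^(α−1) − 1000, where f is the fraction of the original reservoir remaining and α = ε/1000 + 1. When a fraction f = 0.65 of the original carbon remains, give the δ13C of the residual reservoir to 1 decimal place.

-27.7‰

Rayleigh residual: δ_res = (δ₀ + 1000)·f^(α−1) − 1000
α − 1 = -0.01870
f^(α−1) = 0.65^(-0.01870) = 1.008088
δ_res = (-35.5 + 1000) × 1.008088 − 1000 = 972.301 − 1000 = -27.70‰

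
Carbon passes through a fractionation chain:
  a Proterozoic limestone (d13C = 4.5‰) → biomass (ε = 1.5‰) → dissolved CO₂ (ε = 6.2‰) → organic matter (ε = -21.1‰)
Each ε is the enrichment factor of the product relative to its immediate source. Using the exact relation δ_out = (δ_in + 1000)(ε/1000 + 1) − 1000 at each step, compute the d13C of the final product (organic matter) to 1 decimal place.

-9.1‰

step 1: δ = (4.50 + 1000)·(1.5/1000 + 1) − 1000 = 6.01‰
step 2: δ = (6.01 + 1000)·(6.2/1000 + 1) − 1000 = 12.24‰
step 3: δ = (12.24 + 1000)·(-21.1/1000 + 1) − 1000 = -9.11‰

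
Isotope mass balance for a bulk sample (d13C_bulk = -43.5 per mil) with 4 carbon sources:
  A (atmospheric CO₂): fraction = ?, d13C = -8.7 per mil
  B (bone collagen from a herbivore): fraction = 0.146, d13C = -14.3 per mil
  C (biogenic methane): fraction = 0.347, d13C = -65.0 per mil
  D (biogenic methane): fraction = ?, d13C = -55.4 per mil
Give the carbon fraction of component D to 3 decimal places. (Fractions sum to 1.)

0.309

Let f_D and f_A be the unknown fractions; fractions sum to 1 so f_D + f_A = 0.507.
Mass balance: Σ fᵢ·δᵢ = δ_bulk ⇒ f_D·(-55.4) + f_A·(-8.7) = -43.5 − (-24.643) = -18.857
Substitute f_A = 0.507 − f_D:
f_D·(-55.4 − -8.7) = -18.857 − 0.507×(-8.7) = -14.446
f_D = -14.446 / -46.7 = 0.3093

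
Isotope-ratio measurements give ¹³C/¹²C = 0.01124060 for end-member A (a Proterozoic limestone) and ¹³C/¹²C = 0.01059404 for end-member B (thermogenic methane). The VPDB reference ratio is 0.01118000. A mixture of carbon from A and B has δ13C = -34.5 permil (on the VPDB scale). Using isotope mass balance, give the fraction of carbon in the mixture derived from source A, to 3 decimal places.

0.310

δ_A = (0.01124060/0.01118000 − 1)×1000 = (1.005420 − 1)×1000 = 5.420 permil
δ_B = (0.01059404/0.01118000 − 1)×1000 = (0.947589 − 1)×1000 = -52.411 permil
f_A = (δ_mix − δ_B)/(δ_A − δ_B) = (-34.5 − (-52.411))/(5.420 − (-52.411))
f_A = 17.911 / 57.832 = 0.3097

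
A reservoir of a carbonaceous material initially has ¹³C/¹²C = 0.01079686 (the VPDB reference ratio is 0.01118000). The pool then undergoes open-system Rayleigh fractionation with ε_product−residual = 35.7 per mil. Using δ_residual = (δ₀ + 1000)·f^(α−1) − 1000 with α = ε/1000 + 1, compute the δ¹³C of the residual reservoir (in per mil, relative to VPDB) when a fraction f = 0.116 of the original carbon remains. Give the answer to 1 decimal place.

-105.8 per mil

δ₀ = (0.01079686/0.01118000 − 1)×1000 = (0.965730 − 1)×1000 = -34.270 per mil
α − 1 = ε/1000 = 0.0357
f^(α−1) = 0.116^(0.0357) = 0.925979
δ_res = (-34.270 + 1000) × 0.925979 − 1000 = 894.246 − 1000 = -105.75 per mil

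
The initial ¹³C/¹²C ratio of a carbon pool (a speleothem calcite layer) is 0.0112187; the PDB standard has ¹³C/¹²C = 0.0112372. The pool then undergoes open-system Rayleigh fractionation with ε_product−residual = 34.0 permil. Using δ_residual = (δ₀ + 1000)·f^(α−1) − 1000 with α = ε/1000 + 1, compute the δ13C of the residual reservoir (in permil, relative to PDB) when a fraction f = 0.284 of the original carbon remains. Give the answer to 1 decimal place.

δ₀ = (0.0112187/0.0112372 − 1)×1000 = (0.998354 − 1)×1000 = -1.646 permil
α − 1 = ε/1000 = 0.0340
f^(α−1) = 0.284^(0.0340) = 0.958104
δ_res = (-1.646 + 1000) × 0.958104 − 1000 = 956.527 − 1000 = -43.47 permil

-43.5 permil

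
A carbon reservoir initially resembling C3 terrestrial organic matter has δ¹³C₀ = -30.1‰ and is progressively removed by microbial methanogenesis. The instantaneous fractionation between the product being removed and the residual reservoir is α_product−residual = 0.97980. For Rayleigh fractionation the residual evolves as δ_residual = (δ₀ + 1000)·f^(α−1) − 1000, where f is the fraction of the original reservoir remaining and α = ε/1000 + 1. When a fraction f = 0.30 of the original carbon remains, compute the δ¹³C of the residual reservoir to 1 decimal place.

Rayleigh residual: δ_res = (δ₀ + 1000)·f^(α−1) − 1000
α − 1 = -0.02020
f^(α−1) = 0.30^(-0.02020) = 1.024618
δ_res = (-30.1 + 1000) × 1.024618 − 1000 = 993.777 − 1000 = -6.22‰

-6.2‰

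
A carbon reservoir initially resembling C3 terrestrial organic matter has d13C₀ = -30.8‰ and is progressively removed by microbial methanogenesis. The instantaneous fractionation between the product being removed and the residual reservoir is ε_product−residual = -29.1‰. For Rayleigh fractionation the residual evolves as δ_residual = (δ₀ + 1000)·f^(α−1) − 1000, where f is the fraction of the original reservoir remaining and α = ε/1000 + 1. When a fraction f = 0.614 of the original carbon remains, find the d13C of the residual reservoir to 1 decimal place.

-16.9‰

Rayleigh residual: δ_res = (δ₀ + 1000)·f^(α−1) − 1000
α = ε/1000 + 1 = 0.97090, so α − 1 = -0.02910
f^(α−1) = 0.614^(-0.02910) = 1.014295
δ_res = (-30.8 + 1000) × 1.014295 − 1000 = 983.055 − 1000 = -16.95‰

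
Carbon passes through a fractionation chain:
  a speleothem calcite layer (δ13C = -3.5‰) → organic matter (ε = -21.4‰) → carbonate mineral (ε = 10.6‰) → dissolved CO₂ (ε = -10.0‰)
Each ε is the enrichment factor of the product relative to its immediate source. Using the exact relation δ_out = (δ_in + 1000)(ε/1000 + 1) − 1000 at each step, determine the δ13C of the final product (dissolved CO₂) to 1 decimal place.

-24.3‰

step 1: δ = (-3.50 + 1000)·(-21.4/1000 + 1) − 1000 = -24.83‰
step 2: δ = (-24.83 + 1000)·(10.6/1000 + 1) − 1000 = -14.49‰
step 3: δ = (-14.49 + 1000)·(-10.0/1000 + 1) − 1000 = -24.34‰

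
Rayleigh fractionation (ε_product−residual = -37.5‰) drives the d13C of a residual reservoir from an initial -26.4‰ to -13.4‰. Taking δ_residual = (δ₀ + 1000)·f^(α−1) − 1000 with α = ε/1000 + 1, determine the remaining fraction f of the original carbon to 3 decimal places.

α − 1 = ε/1000 = -0.0375
(δ_res + 1000)/(δ₀ + 1000) = (-13.4 + 1000)/(-26.4 + 1000) = 986.6/973.6 = 1.013353
f = 1.013353^(1/-0.0375) = exp(ln(1.013353)/-0.0375) = exp(0.01326/-0.0375)
f = exp(-0.3537) = 0.7021

0.702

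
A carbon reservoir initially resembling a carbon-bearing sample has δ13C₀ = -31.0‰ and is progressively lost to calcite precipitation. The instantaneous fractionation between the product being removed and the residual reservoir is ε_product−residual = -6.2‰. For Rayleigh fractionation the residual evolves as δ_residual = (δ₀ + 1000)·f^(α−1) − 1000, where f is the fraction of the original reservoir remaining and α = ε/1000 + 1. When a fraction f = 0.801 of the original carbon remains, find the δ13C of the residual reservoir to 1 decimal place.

-29.7‰

Rayleigh residual: δ_res = (δ₀ + 1000)·f^(α−1) − 1000
α = ε/1000 + 1 = 0.99380, so α − 1 = -0.00620
f^(α−1) = 0.801^(-0.00620) = 1.001377
δ_res = (-31.0 + 1000) × 1.001377 − 1000 = 970.334 − 1000 = -29.67‰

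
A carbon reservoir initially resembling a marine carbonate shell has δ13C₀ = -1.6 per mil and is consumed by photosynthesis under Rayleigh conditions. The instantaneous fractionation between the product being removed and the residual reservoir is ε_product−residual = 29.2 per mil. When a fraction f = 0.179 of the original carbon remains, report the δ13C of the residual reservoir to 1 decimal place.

Rayleigh residual: δ_res = (δ₀ + 1000)·f^(α−1) − 1000
α = ε/1000 + 1 = 1.02920, so α − 1 = 0.02920
f^(α−1) = 0.179^(0.02920) = 0.951006
δ_res = (-1.6 + 1000) × 0.951006 − 1000 = 949.485 − 1000 = -50.52 per mil

-50.5 per mil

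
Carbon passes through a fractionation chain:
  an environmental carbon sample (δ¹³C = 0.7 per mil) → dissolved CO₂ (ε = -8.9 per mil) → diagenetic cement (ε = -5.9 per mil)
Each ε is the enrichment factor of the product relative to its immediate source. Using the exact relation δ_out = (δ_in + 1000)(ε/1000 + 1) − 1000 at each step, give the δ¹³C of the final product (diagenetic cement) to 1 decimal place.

-14.1 per mil

step 1: δ = (0.70 + 1000)·(-8.9/1000 + 1) − 1000 = -8.21 per mil
step 2: δ = (-8.21 + 1000)·(-5.9/1000 + 1) − 1000 = -14.06 per mil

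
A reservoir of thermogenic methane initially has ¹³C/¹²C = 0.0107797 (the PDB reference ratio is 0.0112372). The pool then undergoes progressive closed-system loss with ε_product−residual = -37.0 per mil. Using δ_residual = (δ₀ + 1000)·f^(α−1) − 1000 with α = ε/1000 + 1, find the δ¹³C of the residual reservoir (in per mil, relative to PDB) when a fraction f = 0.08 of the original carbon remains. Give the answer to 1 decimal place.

53.3 per mil

δ₀ = (0.0107797/0.0112372 − 1)×1000 = (0.959287 − 1)×1000 = -40.713 per mil
α − 1 = ε/1000 = -0.0370
f^(α−1) = 0.08^(-0.0370) = 1.097958
δ_res = (-40.713 + 1000) × 1.097958 − 1000 = 1053.257 − 1000 = 53.26 per mil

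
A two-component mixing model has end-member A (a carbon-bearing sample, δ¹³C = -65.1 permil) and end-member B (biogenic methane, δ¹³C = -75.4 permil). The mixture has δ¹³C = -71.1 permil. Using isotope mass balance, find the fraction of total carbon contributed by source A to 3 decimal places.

0.417

δ_mix = f_A·δ_A + (1 − f_A)·δ_B  ⇒  f_A = (δ_mix − δ_B)/(δ_A − δ_B)
f_A = (-71.1 − (-75.4)) / (-65.1 − (-75.4))
f_A = 4.3 / 10.3 = 0.4175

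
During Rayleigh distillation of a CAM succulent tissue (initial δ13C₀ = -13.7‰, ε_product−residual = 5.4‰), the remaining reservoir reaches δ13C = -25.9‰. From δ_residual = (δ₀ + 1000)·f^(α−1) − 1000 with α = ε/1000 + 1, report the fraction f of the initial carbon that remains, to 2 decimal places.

0.10

α − 1 = ε/1000 = 0.0054
(δ_res + 1000)/(δ₀ + 1000) = (-25.9 + 1000)/(-13.7 + 1000) = 974.1/986.3 = 0.987631
f = 0.987631^(1/0.0054) = exp(ln(0.987631)/0.0054) = exp(-0.01245/0.0054)
f = exp(-2.3049) = 0.0998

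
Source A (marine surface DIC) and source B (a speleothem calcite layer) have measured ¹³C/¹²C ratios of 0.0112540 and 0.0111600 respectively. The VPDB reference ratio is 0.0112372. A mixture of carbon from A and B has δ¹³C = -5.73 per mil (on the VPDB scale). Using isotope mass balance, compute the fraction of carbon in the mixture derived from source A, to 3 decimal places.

δ_A = (0.0112540/0.0112372 − 1)×1000 = (1.001495 − 1)×1000 = 1.495 per mil
δ_B = (0.0111600/0.0112372 − 1)×1000 = (0.993130 − 1)×1000 = -6.870 per mil
f_A = (δ_mix − δ_B)/(δ_A − δ_B) = (-5.73 − (-6.870))/(1.495 − (-6.870))
f_A = 1.140 / 8.365 = 0.1363

0.136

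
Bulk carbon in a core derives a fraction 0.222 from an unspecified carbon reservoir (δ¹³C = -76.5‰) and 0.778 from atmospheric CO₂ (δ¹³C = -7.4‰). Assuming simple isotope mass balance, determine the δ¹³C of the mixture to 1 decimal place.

δ_mix = f_A·δ_A + f_B·δ_B
δ_mix = 0.222 × (-76.5) + 0.778 × (-7.4)
δ_mix = -16.98 + -5.76 = -22.74‰

-22.7‰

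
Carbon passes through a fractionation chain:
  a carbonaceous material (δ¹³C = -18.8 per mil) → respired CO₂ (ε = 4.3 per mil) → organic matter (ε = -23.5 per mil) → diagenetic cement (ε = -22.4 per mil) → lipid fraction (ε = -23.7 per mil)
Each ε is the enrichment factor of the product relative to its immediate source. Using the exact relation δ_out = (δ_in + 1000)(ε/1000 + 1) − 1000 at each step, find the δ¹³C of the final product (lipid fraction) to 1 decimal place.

step 1: δ = (-18.80 + 1000)·(4.3/1000 + 1) − 1000 = -14.58 per mil
step 2: δ = (-14.58 + 1000)·(-23.5/1000 + 1) − 1000 = -37.74 per mil
step 3: δ = (-37.74 + 1000)·(-22.4/1000 + 1) − 1000 = -59.29 per mil
step 4: δ = (-59.29 + 1000)·(-23.7/1000 + 1) − 1000 = -81.59 per mil

-81.6 per mil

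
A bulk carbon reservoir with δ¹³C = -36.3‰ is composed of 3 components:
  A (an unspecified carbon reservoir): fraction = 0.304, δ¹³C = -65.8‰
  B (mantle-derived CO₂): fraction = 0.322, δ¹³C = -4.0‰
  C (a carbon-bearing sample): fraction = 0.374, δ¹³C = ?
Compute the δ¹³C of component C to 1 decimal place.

-40.1‰

Isotope mass balance: δ_bulk = Σ fᵢ·δᵢ.
-36.3 = 0.304×(-65.8) + 0.322×(-4.0) + 0.374×δ_C
0.374·δ_C = -36.3 − (-21.291) = -15.009
δ_C = -15.009 / 0.374 = -40.13‰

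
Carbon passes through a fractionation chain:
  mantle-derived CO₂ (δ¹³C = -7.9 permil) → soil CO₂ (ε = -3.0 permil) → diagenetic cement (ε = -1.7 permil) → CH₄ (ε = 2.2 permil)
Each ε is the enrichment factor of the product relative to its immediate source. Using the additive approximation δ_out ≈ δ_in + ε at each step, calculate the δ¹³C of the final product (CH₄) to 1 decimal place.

-10.4 permil

step 1: δ ≈ -7.9 + (-3.0) = -10.9 permil
step 2: δ ≈ -10.9 + (-1.7) = -12.6 permil
step 3: δ ≈ -12.6 + (2.2) = -10.4 permil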